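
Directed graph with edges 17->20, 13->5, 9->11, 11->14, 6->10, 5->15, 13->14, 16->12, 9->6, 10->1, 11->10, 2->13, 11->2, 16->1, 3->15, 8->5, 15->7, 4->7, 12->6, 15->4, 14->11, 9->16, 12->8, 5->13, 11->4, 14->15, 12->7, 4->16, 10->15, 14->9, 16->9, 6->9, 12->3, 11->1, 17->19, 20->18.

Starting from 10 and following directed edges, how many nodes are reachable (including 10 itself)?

16

BFS from 10 visits: 10, 15, 1, 7, 4, 16, 12, 9, 8, 6, 3, 11, 5, 14, 2, 13
Reachable nodes: 16 of 20 total.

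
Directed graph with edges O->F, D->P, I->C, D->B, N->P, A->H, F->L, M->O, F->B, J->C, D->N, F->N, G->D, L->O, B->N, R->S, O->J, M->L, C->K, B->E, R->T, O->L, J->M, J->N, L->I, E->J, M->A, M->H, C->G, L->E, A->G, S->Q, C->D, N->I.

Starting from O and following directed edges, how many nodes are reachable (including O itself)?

BFS from O visits: O, F, J, L, B, N, C, M, E, I, P, D, G, K, A, H
Reachable nodes: 16 of 20 total.

16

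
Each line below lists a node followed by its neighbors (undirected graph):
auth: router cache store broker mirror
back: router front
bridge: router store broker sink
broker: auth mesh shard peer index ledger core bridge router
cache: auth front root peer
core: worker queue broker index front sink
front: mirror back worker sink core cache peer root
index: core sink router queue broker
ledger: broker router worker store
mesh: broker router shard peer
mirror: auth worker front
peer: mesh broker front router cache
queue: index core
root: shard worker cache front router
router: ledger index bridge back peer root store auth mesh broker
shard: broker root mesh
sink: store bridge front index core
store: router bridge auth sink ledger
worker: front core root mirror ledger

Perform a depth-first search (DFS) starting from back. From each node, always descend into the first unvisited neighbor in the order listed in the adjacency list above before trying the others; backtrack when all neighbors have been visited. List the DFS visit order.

Visit back
back → router
router → ledger
ledger → broker
broker → auth
auth → cache
cache → front
front → mirror
mirror → worker
worker → core
core → queue
queue → index
index → sink
sink → store
store → bridge
worker → root
root → shard
shard → mesh
mesh → peer

back → router → ledger → broker → auth → cache → front → mirror → worker → core → queue → index → sink → store → bridge → root → shard → mesh → peer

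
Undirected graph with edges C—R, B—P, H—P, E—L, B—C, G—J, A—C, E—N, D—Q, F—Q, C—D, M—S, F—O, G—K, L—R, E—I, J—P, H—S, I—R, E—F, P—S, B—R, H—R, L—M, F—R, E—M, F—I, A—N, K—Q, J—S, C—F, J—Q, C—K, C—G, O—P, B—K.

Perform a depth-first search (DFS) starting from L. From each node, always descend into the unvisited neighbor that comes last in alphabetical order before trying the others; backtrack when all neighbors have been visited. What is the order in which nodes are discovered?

Visit L
L → R
R → I
I → F
F → Q
Q → K
K → G
G → J
J → S
S → P
P → O
P → H
P → B
B → C
C → D
C → A
A → N
N → E
E → M

L → R → I → F → Q → K → G → J → S → P → O → H → B → C → D → A → N → E → M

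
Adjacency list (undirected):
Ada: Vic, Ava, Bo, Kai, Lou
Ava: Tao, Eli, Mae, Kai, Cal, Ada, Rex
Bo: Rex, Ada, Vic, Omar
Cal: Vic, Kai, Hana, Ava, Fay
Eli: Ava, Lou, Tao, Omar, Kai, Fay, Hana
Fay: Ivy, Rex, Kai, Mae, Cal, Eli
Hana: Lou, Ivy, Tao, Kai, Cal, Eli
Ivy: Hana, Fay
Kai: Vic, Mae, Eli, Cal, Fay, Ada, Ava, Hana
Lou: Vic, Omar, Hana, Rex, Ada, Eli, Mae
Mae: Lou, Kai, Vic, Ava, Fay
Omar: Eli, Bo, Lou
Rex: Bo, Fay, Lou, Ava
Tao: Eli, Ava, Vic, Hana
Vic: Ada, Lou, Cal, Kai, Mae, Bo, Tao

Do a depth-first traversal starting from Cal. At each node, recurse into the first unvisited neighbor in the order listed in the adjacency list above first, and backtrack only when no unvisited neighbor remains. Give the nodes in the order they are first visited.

Cal → Vic → Ada → Ava → Tao → Eli → Lou → Omar → Bo → Rex → Fay → Ivy → Hana → Kai → Mae

Visit Cal
Cal → Vic
Vic → Ada
Ada → Ava
Ava → Tao
Tao → Eli
Eli → Lou
Lou → Omar
Omar → Bo
Bo → Rex
Rex → Fay
Fay → Ivy
Ivy → Hana
Hana → Kai
Kai → Mae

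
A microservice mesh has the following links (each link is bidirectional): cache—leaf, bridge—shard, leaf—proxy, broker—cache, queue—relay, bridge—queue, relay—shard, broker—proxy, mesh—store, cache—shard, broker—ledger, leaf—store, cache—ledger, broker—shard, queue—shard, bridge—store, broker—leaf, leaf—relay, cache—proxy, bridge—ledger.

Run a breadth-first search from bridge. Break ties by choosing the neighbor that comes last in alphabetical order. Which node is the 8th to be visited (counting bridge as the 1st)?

relay

Visit bridge; enqueue store, shard, queue, ledger → queue [store, shard, queue, ledger]
Visit store; enqueue mesh, leaf → queue [shard, queue, ledger, mesh, leaf]
Visit shard; enqueue relay, cache, broker → queue [queue, ledger, mesh, leaf, relay, cache, broker]
Visit queue → queue [ledger, mesh, leaf, relay, cache, broker]
Visit ledger → queue [mesh, leaf, relay, cache, broker]
Visit mesh → queue [leaf, relay, cache, broker]
Visit leaf; enqueue proxy → queue [relay, cache, broker, proxy]
Visit relay → queue [cache, broker, proxy]
Visit cache → queue [broker, proxy]
Visit broker → queue [proxy]
Visit proxy → queue []

Visit order: bridge, store, shard, queue, ledger, mesh, leaf, relay, cache, broker, proxy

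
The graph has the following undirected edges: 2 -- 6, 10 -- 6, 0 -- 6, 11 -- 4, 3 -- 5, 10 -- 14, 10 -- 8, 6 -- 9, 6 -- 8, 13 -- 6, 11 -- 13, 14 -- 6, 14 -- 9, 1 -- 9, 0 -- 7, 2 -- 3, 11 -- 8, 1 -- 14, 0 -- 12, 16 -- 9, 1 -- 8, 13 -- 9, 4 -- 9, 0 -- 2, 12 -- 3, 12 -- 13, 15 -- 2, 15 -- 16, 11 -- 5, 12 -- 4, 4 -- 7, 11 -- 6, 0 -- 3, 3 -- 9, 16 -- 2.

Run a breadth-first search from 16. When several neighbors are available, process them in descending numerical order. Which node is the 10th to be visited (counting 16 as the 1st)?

1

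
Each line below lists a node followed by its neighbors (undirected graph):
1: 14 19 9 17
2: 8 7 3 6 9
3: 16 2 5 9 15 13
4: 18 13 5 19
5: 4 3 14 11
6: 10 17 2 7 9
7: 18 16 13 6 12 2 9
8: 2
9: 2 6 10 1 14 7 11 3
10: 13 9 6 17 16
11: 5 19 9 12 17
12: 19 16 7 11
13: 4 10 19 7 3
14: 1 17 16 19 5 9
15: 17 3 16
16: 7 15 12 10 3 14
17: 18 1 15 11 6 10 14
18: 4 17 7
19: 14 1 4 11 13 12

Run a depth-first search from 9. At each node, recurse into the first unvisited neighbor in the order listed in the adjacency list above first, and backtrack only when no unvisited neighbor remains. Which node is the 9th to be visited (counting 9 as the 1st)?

Visit 9
9 → 2
2 → 8
2 → 7
7 → 18
18 → 4
4 → 13
13 → 10
10 → 6
6 → 17
17 → 1
1 → 14
14 → 16
16 → 15
15 → 3
3 → 5
5 → 11
11 → 19
19 → 12

Visit order: 9, 2, 8, 7, 18, 4, 13, 10, 6, 17, 1, 14, 16, 15, 3, 5, 11, 19, 12

6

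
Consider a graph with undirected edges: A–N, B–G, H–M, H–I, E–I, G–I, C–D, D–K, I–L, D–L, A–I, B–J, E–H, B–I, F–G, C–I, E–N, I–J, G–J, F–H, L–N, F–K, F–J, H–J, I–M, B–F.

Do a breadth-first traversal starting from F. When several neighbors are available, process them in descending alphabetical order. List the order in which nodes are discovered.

F, K, J, H, G, B, D, I, M, E, L, C, A, N

Visit F; enqueue K, J, H, G, B → queue [K, J, H, G, B]
Visit K; enqueue D → queue [J, H, G, B, D]
Visit J; enqueue I → queue [H, G, B, D, I]
Visit H; enqueue M, E → queue [G, B, D, I, M, E]
Visit G → queue [B, D, I, M, E]
Visit B → queue [D, I, M, E]
Visit D; enqueue L, C → queue [I, M, E, L, C]
Visit I; enqueue A → queue [M, E, L, C, A]
Visit M → queue [E, L, C, A]
Visit E; enqueue N → queue [L, C, A, N]
Visit L → queue [C, A, N]
Visit C → queue [A, N]
Visit A → queue [N]
Visit N → queue []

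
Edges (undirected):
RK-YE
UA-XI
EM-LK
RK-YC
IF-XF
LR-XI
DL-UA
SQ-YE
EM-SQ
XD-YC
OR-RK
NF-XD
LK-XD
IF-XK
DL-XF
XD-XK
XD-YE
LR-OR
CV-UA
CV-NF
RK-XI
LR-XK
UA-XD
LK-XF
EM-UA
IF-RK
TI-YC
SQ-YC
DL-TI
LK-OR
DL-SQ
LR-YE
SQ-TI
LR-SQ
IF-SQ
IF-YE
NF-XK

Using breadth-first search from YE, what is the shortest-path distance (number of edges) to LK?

2

Level 0: YE
Level 1: IF, LR, RK, SQ, XD
Level 2: DL, EM, LK, NF, OR, TI, UA, XF, XI, XK, YC
Level 3: CV
LK first appears at level 2.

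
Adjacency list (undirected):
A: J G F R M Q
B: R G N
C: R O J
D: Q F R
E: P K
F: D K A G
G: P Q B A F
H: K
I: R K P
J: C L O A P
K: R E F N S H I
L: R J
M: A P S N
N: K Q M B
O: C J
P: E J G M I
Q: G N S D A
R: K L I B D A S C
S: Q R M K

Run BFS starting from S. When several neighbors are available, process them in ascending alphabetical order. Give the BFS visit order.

Visit S; enqueue K, M, Q, R → queue [K, M, Q, R]
Visit K; enqueue E, F, H, I, N → queue [M, Q, R, E, F, H, I, N]
Visit M; enqueue A, P → queue [Q, R, E, F, H, I, N, A, P]
Visit Q; enqueue D, G → queue [R, E, F, H, I, N, A, P, D, G]
Visit R; enqueue B, C, L → queue [E, F, H, I, N, A, P, D, G, B, C, L]
Visit E → queue [F, H, I, N, A, P, D, G, B, C, L]
Visit F → queue [H, I, N, A, P, D, G, B, C, L]
Visit H → queue [I, N, A, P, D, G, B, C, L]
Visit I → queue [N, A, P, D, G, B, C, L]
Visit N → queue [A, P, D, G, B, C, L]
Visit A; enqueue J → queue [P, D, G, B, C, L, J]
Visit P → queue [D, G, B, C, L, J]
Visit D → queue [G, B, C, L, J]
Visit G → queue [B, C, L, J]
Visit B → queue [C, L, J]
Visit C; enqueue O → queue [L, J, O]
Visit L → queue [J, O]
Visit J → queue [O]
Visit O → queue []

S, K, M, Q, R, E, F, H, I, N, A, P, D, G, B, C, L, J, O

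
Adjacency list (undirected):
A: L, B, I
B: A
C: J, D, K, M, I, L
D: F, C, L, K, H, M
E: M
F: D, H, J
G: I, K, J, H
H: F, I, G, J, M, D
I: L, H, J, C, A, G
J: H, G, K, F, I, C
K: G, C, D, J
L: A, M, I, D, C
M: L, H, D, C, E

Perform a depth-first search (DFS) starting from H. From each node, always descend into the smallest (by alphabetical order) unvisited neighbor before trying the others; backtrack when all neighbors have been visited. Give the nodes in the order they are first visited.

H, D, C, I, A, B, L, M, E, G, J, F, K

Visit H
H → D
D → C
C → I
I → A
A → B
A → L
L → M
M → E
I → G
G → J
J → F
J → K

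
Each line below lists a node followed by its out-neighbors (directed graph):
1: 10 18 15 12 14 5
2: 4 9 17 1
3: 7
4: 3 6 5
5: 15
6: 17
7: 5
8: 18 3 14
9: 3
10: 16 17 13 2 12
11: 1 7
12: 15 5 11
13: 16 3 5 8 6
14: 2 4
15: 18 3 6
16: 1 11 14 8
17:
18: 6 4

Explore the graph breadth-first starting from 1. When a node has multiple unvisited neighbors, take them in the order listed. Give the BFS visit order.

1 -> 10 -> 18 -> 15 -> 12 -> 14 -> 5 -> 16 -> 17 -> 13 -> 2 -> 6 -> 4 -> 3 -> 11 -> 8 -> 9 -> 7

Visit 1; enqueue 10, 18, 15, 12, 14, 5 → queue [10, 18, 15, 12, 14, 5]
Visit 10; enqueue 16, 17, 13, 2 → queue [18, 15, 12, 14, 5, 16, 17, 13, 2]
Visit 18; enqueue 6, 4 → queue [15, 12, 14, 5, 16, 17, 13, 2, 6, 4]
Visit 15; enqueue 3 → queue [12, 14, 5, 16, 17, 13, 2, 6, 4, 3]
Visit 12; enqueue 11 → queue [14, 5, 16, 17, 13, 2, 6, 4, 3, 11]
Visit 14 → queue [5, 16, 17, 13, 2, 6, 4, 3, 11]
Visit 5 → queue [16, 17, 13, 2, 6, 4, 3, 11]
Visit 16; enqueue 8 → queue [17, 13, 2, 6, 4, 3, 11, 8]
Visit 17 → queue [13, 2, 6, 4, 3, 11, 8]
Visit 13 → queue [2, 6, 4, 3, 11, 8]
Visit 2; enqueue 9 → queue [6, 4, 3, 11, 8, 9]
Visit 6 → queue [4, 3, 11, 8, 9]
Visit 4 → queue [3, 11, 8, 9]
Visit 3; enqueue 7 → queue [11, 8, 9, 7]
Visit 11 → queue [8, 9, 7]
Visit 8 → queue [9, 7]
Visit 9 → queue [7]
Visit 7 → queue []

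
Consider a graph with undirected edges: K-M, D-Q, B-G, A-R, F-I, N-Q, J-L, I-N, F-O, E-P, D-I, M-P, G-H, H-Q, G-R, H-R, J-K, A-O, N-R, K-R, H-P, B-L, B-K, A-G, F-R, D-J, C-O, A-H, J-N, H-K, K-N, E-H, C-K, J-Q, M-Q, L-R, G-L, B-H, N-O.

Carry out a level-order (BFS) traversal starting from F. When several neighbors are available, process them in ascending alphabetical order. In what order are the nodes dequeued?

Visit F; enqueue I, O, R → queue [I, O, R]
Visit I; enqueue D, N → queue [O, R, D, N]
Visit O; enqueue A, C → queue [R, D, N, A, C]
Visit R; enqueue G, H, K, L → queue [D, N, A, C, G, H, K, L]
Visit D; enqueue J, Q → queue [N, A, C, G, H, K, L, J, Q]
Visit N → queue [A, C, G, H, K, L, J, Q]
Visit A → queue [C, G, H, K, L, J, Q]
Visit C → queue [G, H, K, L, J, Q]
Visit G; enqueue B → queue [H, K, L, J, Q, B]
Visit H; enqueue E, P → queue [K, L, J, Q, B, E, P]
Visit K; enqueue M → queue [L, J, Q, B, E, P, M]
Visit L → queue [J, Q, B, E, P, M]
Visit J → queue [Q, B, E, P, M]
Visit Q → queue [B, E, P, M]
Visit B → queue [E, P, M]
Visit E → queue [P, M]
Visit P → queue [M]
Visit M → queue []

F -> I -> O -> R -> D -> N -> A -> C -> G -> H -> K -> L -> J -> Q -> B -> E -> P -> M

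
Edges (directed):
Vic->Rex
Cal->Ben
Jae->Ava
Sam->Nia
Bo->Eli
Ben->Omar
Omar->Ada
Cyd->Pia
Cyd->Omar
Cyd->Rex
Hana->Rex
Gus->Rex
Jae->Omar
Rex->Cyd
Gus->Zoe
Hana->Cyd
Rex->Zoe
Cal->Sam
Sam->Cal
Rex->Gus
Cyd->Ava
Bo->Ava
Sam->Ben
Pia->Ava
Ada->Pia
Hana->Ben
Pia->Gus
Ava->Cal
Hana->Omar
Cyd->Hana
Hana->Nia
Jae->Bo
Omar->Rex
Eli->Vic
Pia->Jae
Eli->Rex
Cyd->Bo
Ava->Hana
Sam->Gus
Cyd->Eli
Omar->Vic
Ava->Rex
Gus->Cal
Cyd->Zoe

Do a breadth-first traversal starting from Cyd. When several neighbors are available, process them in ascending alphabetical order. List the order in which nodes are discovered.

Visit Cyd; enqueue Ava, Bo, Eli, Hana, Omar, Pia, Rex, Zoe → queue [Ava, Bo, Eli, Hana, Omar, Pia, Rex, Zoe]
Visit Ava; enqueue Cal → queue [Bo, Eli, Hana, Omar, Pia, Rex, Zoe, Cal]
Visit Bo → queue [Eli, Hana, Omar, Pia, Rex, Zoe, Cal]
Visit Eli; enqueue Vic → queue [Hana, Omar, Pia, Rex, Zoe, Cal, Vic]
Visit Hana; enqueue Ben, Nia → queue [Omar, Pia, Rex, Zoe, Cal, Vic, Ben, Nia]
Visit Omar; enqueue Ada → queue [Pia, Rex, Zoe, Cal, Vic, Ben, Nia, Ada]
Visit Pia; enqueue Gus, Jae → queue [Rex, Zoe, Cal, Vic, Ben, Nia, Ada, Gus, Jae]
Visit Rex → queue [Zoe, Cal, Vic, Ben, Nia, Ada, Gus, Jae]
Visit Zoe → queue [Cal, Vic, Ben, Nia, Ada, Gus, Jae]
Visit Cal; enqueue Sam → queue [Vic, Ben, Nia, Ada, Gus, Jae, Sam]
Visit Vic → queue [Ben, Nia, Ada, Gus, Jae, Sam]
Visit Ben → queue [Nia, Ada, Gus, Jae, Sam]
Visit Nia → queue [Ada, Gus, Jae, Sam]
Visit Ada → queue [Gus, Jae, Sam]
Visit Gus → queue [Jae, Sam]
Visit Jae → queue [Sam]
Visit Sam → queue []

Cyd -> Ava -> Bo -> Eli -> Hana -> Omar -> Pia -> Rex -> Zoe -> Cal -> Vic -> Ben -> Nia -> Ada -> Gus -> Jae -> Sam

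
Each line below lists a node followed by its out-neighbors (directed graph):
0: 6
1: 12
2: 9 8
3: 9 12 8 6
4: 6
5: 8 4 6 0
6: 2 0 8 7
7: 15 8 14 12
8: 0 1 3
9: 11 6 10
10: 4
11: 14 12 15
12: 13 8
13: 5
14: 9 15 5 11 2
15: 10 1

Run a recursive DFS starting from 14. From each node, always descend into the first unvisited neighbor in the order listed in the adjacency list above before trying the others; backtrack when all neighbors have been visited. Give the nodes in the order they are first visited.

14, 9, 11, 12, 13, 5, 8, 0, 6, 2, 7, 15, 10, 4, 1, 3

Visit 14
14 → 9
9 → 11
11 → 12
12 → 13
13 → 5
5 → 8
8 → 0
0 → 6
6 → 2
6 → 7
7 → 15
15 → 10
10 → 4
15 → 1
8 → 3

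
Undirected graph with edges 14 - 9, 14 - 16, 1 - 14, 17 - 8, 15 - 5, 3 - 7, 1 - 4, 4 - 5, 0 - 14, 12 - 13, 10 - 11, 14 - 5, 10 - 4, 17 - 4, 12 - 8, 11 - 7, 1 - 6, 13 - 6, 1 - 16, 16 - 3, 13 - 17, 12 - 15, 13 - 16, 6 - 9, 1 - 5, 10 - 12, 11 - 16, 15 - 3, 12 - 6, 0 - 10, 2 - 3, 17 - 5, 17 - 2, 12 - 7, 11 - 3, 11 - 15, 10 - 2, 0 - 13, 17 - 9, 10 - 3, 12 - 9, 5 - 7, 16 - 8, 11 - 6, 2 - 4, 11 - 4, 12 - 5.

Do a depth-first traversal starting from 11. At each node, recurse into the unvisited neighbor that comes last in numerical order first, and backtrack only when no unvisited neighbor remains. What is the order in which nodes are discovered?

11 → 16 → 14 → 9 → 17 → 13 → 12 → 15 → 5 → 7 → 3 → 10 → 4 → 2 → 1 → 6 → 0 → 8

Visit 11
11 → 16
16 → 14
14 → 9
9 → 17
17 → 13
13 → 12
12 → 15
15 → 5
5 → 7
7 → 3
3 → 10
10 → 4
4 → 2
4 → 1
1 → 6
10 → 0
12 → 8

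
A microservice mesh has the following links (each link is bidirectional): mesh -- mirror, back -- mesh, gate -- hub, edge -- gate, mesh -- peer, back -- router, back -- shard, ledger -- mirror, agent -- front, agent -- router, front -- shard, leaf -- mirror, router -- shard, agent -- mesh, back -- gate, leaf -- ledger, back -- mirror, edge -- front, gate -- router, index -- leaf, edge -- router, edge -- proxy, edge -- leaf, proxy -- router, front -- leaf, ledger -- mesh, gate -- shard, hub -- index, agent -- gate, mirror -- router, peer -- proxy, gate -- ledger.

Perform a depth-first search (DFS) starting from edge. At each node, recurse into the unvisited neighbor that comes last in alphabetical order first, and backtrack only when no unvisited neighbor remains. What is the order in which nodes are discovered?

edge → router → shard → gate → ledger → mirror → mesh → peer → proxy → back → agent → front → leaf → index → hub

Visit edge
edge → router
router → shard
shard → gate
gate → ledger
ledger → mirror
mirror → mesh
mesh → peer
peer → proxy
mesh → back
mesh → agent
agent → front
front → leaf
leaf → index
index → hub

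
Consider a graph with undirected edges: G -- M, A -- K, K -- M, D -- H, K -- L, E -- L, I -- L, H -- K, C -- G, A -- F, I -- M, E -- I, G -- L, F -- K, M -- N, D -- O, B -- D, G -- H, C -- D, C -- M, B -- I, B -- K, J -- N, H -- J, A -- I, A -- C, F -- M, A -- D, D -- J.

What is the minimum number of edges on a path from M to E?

2

Level 0: M
Level 1: C, F, G, I, K, N
Level 2: A, B, D, E, H, J, L
Level 3: O
E first appears at level 2.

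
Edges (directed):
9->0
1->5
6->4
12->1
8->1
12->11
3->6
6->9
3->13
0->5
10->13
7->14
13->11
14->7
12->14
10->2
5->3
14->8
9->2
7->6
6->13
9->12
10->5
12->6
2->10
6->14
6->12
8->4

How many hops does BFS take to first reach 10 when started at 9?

Level 0: 9
Level 1: 0, 2, 12
Level 2: 1, 5, 6, 10, 11, 14
Level 3: 3, 4, 7, 8, 13
10 first appears at level 2.

2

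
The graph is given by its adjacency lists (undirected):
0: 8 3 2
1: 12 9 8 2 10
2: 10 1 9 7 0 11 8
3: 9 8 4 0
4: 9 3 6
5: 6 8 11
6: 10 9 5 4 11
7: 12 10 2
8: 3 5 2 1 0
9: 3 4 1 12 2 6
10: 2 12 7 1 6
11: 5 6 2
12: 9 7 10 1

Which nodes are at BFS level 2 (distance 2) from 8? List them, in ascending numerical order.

Level 0: 8
Level 1: 0, 1, 2, 3, 5
Level 2: 4, 6, 7, 9, 10, 11, 12

4, 6, 7, 9, 10, 11, 12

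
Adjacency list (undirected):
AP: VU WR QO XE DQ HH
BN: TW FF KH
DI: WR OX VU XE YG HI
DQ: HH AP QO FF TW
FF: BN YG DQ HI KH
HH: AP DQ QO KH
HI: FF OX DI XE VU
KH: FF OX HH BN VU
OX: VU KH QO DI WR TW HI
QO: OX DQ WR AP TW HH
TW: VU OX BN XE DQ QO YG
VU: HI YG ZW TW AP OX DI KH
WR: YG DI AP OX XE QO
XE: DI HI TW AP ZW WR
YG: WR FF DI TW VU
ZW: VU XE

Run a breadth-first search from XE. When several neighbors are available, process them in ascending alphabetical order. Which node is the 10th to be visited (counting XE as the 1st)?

Visit XE; enqueue AP, DI, HI, TW, WR, ZW → queue [AP, DI, HI, TW, WR, ZW]
Visit AP; enqueue DQ, HH, QO, VU → queue [DI, HI, TW, WR, ZW, DQ, HH, QO, VU]
Visit DI; enqueue OX, YG → queue [HI, TW, WR, ZW, DQ, HH, QO, VU, OX, YG]
Visit HI; enqueue FF → queue [TW, WR, ZW, DQ, HH, QO, VU, OX, YG, FF]
Visit TW; enqueue BN → queue [WR, ZW, DQ, HH, QO, VU, OX, YG, FF, BN]
Visit WR → queue [ZW, DQ, HH, QO, VU, OX, YG, FF, BN]
Visit ZW → queue [DQ, HH, QO, VU, OX, YG, FF, BN]
Visit DQ → queue [HH, QO, VU, OX, YG, FF, BN]
Visit HH; enqueue KH → queue [QO, VU, OX, YG, FF, BN, KH]
Visit QO → queue [VU, OX, YG, FF, BN, KH]
Visit VU → queue [OX, YG, FF, BN, KH]
Visit OX → queue [YG, FF, BN, KH]
Visit YG → queue [FF, BN, KH]
Visit FF → queue [BN, KH]
Visit BN → queue [KH]
Visit KH → queue []

Visit order: XE, AP, DI, HI, TW, WR, ZW, DQ, HH, QO, VU, OX, YG, FF, BN, KH

QO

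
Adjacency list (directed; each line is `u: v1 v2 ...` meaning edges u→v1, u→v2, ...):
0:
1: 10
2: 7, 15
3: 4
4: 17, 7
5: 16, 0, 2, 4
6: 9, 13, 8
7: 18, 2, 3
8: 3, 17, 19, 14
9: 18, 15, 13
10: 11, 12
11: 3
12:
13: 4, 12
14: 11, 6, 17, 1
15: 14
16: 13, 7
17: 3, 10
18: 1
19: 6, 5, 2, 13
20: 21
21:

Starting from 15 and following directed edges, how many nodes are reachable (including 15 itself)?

20

BFS from 15 visits: 15, 14, 11, 6, 17, 1, 3, 9, 13, 8, 10, 4, 18, 12, 19, 7, 5, 2, 16, 0
Reachable nodes: 20 of 22 total.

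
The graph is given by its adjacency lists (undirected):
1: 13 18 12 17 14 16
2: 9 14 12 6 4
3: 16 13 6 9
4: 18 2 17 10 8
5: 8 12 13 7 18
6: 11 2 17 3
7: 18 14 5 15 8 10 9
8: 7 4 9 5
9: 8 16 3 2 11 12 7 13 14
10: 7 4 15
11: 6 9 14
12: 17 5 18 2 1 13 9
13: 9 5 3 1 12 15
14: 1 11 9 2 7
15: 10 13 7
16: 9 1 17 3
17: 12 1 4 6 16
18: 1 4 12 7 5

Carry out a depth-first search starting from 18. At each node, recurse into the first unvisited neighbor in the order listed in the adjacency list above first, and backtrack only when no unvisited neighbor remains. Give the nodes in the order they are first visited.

Visit 18
18 → 1
1 → 13
13 → 9
9 → 8
8 → 7
7 → 14
14 → 11
11 → 6
6 → 2
2 → 12
12 → 17
17 → 4
4 → 10
10 → 15
17 → 16
16 → 3
12 → 5

18, 1, 13, 9, 8, 7, 14, 11, 6, 2, 12, 17, 4, 10, 15, 16, 3, 5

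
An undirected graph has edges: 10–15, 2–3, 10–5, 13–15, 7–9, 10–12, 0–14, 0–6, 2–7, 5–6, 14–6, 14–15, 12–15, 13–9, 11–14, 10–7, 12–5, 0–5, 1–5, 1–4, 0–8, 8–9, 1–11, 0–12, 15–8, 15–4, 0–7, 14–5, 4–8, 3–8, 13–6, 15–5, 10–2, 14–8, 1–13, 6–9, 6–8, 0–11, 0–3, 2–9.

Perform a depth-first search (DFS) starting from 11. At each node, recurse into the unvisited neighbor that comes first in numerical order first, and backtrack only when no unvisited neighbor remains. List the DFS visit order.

Visit 11
11 → 0
0 → 3
3 → 2
2 → 7
7 → 9
9 → 6
6 → 5
5 → 1
1 → 4
4 → 8
8 → 14
14 → 15
15 → 10
10 → 12
15 → 13

11, 0, 3, 2, 7, 9, 6, 5, 1, 4, 8, 14, 15, 10, 12, 13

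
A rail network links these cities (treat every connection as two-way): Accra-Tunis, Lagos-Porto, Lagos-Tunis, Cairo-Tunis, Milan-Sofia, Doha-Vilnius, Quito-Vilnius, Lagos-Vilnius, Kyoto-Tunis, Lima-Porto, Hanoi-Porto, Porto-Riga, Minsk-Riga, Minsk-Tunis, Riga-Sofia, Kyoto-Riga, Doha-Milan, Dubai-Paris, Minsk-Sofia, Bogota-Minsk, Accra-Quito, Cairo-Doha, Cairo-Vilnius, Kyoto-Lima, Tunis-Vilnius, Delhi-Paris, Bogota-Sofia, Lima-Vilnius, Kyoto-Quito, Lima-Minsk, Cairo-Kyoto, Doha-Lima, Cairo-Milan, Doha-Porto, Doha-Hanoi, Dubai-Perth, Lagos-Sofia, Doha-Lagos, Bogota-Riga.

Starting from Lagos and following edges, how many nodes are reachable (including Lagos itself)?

BFS from Lagos visits: Lagos, Doha, Porto, Sofia, Tunis, Vilnius, Cairo, Hanoi, Lima, Milan, Riga, Bogota, Minsk, Accra, Kyoto, Quito
Reachable nodes: 16 of 20 total.

16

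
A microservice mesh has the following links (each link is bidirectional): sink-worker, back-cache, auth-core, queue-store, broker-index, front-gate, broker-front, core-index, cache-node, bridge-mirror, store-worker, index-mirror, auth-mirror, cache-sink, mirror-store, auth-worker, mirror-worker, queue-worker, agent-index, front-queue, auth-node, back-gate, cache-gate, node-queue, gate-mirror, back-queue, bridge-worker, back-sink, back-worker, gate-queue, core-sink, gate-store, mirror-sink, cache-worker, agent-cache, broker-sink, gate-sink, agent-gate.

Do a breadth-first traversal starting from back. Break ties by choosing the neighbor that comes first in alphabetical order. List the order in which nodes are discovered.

back, cache, gate, queue, sink, worker, agent, node, front, mirror, store, broker, core, auth, bridge, index

Visit back; enqueue cache, gate, queue, sink, worker → queue [cache, gate, queue, sink, worker]
Visit cache; enqueue agent, node → queue [gate, queue, sink, worker, agent, node]
Visit gate; enqueue front, mirror, store → queue [queue, sink, worker, agent, node, front, mirror, store]
Visit queue → queue [sink, worker, agent, node, front, mirror, store]
Visit sink; enqueue broker, core → queue [worker, agent, node, front, mirror, store, broker, core]
Visit worker; enqueue auth, bridge → queue [agent, node, front, mirror, store, broker, core, auth, bridge]
Visit agent; enqueue index → queue [node, front, mirror, store, broker, core, auth, bridge, index]
Visit node → queue [front, mirror, store, broker, core, auth, bridge, index]
Visit front → queue [mirror, store, broker, core, auth, bridge, index]
Visit mirror → queue [store, broker, core, auth, bridge, index]
Visit store → queue [broker, core, auth, bridge, index]
Visit broker → queue [core, auth, bridge, index]
Visit core → queue [auth, bridge, index]
Visit auth → queue [bridge, index]
Visit bridge → queue [index]
Visit index → queue []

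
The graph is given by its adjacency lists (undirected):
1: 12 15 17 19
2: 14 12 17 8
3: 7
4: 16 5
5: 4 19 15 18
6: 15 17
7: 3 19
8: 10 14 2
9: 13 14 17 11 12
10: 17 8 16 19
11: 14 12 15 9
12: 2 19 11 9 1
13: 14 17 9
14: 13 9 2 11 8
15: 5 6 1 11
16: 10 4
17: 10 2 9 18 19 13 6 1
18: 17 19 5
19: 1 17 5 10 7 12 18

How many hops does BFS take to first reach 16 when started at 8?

2

Level 0: 8
Level 1: 2, 10, 14
Level 2: 9, 11, 12, 13, 16, 17, 19
Level 3: 1, 4, 5, 6, 7, 15, 18
Level 4: 3
16 first appears at level 2.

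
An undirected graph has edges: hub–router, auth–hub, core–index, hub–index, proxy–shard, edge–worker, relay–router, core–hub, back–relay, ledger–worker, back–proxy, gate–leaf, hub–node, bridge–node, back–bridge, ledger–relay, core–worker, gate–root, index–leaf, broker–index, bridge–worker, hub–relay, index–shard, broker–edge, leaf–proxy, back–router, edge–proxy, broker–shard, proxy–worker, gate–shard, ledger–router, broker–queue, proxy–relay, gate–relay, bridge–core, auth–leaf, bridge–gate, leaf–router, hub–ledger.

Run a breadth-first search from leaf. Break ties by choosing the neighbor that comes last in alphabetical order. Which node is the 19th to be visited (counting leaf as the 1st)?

queue

Visit leaf; enqueue router, proxy, index, gate, auth → queue [router, proxy, index, gate, auth]
Visit router; enqueue relay, ledger, hub, back → queue [proxy, index, gate, auth, relay, ledger, hub, back]
Visit proxy; enqueue worker, shard, edge → queue [index, gate, auth, relay, ledger, hub, back, worker, shard, edge]
Visit index; enqueue core, broker → queue [gate, auth, relay, ledger, hub, back, worker, shard, edge, core, broker]
Visit gate; enqueue root, bridge → queue [auth, relay, ledger, hub, back, worker, shard, edge, core, broker, root, bridge]
Visit auth → queue [relay, ledger, hub, back, worker, shard, edge, core, broker, root, bridge]
Visit relay → queue [ledger, hub, back, worker, shard, edge, core, broker, root, bridge]
Visit ledger → queue [hub, back, worker, shard, edge, core, broker, root, bridge]
Visit hub; enqueue node → queue [back, worker, shard, edge, core, broker, root, bridge, node]
Visit back → queue [worker, shard, edge, core, broker, root, bridge, node]
Visit worker → queue [shard, edge, core, broker, root, bridge, node]
Visit shard → queue [edge, core, broker, root, bridge, node]
Visit edge → queue [core, broker, root, bridge, node]
Visit core → queue [broker, root, bridge, node]
Visit broker; enqueue queue → queue [root, bridge, node, queue]
Visit root → queue [bridge, node, queue]
Visit bridge → queue [node, queue]
Visit node → queue [queue]
Visit queue → queue []

Visit order: leaf, router, proxy, index, gate, auth, relay, ledger, hub, back, worker, shard, edge, core, broker, root, bridge, node, queue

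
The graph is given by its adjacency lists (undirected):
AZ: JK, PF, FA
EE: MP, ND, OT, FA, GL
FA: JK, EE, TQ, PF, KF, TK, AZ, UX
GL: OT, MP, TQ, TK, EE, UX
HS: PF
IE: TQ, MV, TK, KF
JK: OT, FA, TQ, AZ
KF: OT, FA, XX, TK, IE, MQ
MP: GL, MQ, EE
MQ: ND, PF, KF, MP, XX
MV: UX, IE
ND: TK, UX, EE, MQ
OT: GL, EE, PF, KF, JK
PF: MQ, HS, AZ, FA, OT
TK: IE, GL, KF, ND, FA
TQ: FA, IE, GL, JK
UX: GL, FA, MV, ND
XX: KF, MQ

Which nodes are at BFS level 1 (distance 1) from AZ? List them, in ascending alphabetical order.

FA, JK, PF

Level 0: AZ
Level 1: FA, JK, PF
Level 2: EE, HS, KF, MQ, OT, TK, TQ, UX
Level 3: GL, IE, MP, MV, ND, XX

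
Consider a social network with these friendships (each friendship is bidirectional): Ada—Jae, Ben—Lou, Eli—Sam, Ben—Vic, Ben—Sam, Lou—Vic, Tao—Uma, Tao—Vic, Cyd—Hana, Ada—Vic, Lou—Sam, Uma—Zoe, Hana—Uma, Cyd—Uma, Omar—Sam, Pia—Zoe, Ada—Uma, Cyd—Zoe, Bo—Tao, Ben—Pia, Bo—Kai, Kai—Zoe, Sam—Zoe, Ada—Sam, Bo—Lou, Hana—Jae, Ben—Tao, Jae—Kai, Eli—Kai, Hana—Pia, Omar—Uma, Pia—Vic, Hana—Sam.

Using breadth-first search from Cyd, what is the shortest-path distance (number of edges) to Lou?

3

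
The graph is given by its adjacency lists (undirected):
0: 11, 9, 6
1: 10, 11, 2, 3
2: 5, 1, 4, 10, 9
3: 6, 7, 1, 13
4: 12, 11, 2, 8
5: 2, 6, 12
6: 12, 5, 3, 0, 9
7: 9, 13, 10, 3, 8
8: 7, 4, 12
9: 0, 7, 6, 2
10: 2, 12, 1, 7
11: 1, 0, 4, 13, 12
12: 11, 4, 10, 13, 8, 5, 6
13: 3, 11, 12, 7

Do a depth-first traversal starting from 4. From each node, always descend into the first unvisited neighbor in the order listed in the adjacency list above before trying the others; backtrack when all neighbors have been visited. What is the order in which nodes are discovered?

4, 12, 11, 1, 10, 2, 5, 6, 3, 7, 9, 0, 13, 8

Visit 4
4 → 12
12 → 11
11 → 1
1 → 10
10 → 2
2 → 5
5 → 6
6 → 3
3 → 7
7 → 9
9 → 0
7 → 13
7 → 8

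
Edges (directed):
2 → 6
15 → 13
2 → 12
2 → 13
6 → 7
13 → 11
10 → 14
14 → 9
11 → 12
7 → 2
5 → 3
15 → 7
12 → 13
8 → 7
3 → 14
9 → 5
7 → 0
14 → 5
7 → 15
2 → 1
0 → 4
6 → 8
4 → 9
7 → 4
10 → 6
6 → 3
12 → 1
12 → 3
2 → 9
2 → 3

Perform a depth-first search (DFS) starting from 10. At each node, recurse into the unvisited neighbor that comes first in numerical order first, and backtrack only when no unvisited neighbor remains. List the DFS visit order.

10, 6, 3, 14, 5, 9, 7, 0, 4, 2, 1, 12, 13, 11, 15, 8

Visit 10
10 → 6
6 → 3
3 → 14
14 → 5
14 → 9
6 → 7
7 → 0
0 → 4
7 → 2
2 → 1
2 → 12
12 → 13
13 → 11
7 → 15
6 → 8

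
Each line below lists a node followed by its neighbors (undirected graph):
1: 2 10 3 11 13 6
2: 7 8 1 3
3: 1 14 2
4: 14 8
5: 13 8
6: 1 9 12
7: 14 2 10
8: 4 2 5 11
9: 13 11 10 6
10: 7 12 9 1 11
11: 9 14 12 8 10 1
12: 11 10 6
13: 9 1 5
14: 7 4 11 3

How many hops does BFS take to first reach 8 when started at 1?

2

Level 0: 1
Level 1: 2, 3, 6, 10, 11, 13
Level 2: 5, 7, 8, 9, 12, 14
Level 3: 4
8 first appears at level 2.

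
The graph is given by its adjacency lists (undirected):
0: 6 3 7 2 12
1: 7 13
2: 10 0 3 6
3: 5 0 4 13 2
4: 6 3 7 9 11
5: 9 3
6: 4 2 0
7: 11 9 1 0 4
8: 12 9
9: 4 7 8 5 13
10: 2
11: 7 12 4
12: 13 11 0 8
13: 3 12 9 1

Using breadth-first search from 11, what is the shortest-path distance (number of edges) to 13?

Level 0: 11
Level 1: 4, 7, 12
Level 2: 0, 1, 3, 6, 8, 9, 13
Level 3: 2, 5
Level 4: 10
13 first appears at level 2.

2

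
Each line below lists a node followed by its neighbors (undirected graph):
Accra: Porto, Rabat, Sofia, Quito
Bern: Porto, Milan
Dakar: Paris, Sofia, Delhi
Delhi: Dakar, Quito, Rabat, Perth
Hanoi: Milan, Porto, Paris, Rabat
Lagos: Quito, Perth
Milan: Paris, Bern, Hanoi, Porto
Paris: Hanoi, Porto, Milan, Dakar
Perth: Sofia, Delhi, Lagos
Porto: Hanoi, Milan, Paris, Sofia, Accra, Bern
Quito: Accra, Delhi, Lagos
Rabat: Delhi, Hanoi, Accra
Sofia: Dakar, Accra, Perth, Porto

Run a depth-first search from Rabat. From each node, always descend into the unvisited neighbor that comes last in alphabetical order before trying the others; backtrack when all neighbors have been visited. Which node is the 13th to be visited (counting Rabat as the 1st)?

Accra

Visit Rabat
Rabat → Hanoi
Hanoi → Porto
Porto → Sofia
Sofia → Perth
Perth → Lagos
Lagos → Quito
Quito → Delhi
Delhi → Dakar
Dakar → Paris
Paris → Milan
Milan → Bern
Quito → Accra

Visit order: Rabat, Hanoi, Porto, Sofia, Perth, Lagos, Quito, Delhi, Dakar, Paris, Milan, Bern, Accra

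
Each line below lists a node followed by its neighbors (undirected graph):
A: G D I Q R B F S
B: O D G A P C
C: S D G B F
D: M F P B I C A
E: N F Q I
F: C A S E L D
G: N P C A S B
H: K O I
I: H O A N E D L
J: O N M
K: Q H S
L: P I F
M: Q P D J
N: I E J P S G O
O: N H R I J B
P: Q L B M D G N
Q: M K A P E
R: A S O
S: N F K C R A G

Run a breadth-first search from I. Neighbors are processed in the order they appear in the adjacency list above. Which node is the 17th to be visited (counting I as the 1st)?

Visit I; enqueue H, O, A, N, E, D, L → queue [H, O, A, N, E, D, L]
Visit H; enqueue K → queue [O, A, N, E, D, L, K]
Visit O; enqueue R, J, B → queue [A, N, E, D, L, K, R, J, B]
Visit A; enqueue G, Q, F, S → queue [N, E, D, L, K, R, J, B, G, Q, F, S]
Visit N; enqueue P → queue [E, D, L, K, R, J, B, G, Q, F, S, P]
Visit E → queue [D, L, K, R, J, B, G, Q, F, S, P]
Visit D; enqueue M, C → queue [L, K, R, J, B, G, Q, F, S, P, M, C]
Visit L → queue [K, R, J, B, G, Q, F, S, P, M, C]
Visit K → queue [R, J, B, G, Q, F, S, P, M, C]
Visit R → queue [J, B, G, Q, F, S, P, M, C]
Visit J → queue [B, G, Q, F, S, P, M, C]
Visit B → queue [G, Q, F, S, P, M, C]
Visit G → queue [Q, F, S, P, M, C]
Visit Q → queue [F, S, P, M, C]
Visit F → queue [S, P, M, C]
Visit S → queue [P, M, C]
Visit P → queue [M, C]
Visit M → queue [C]
Visit C → queue []

Visit order: I, H, O, A, N, E, D, L, K, R, J, B, G, Q, F, S, P, M, C

P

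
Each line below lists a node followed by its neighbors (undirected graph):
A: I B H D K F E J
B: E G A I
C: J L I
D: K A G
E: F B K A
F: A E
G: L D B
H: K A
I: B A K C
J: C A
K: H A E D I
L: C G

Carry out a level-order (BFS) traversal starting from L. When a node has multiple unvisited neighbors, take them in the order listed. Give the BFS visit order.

Visit L; enqueue C, G → queue [C, G]
Visit C; enqueue J, I → queue [G, J, I]
Visit G; enqueue D, B → queue [J, I, D, B]
Visit J; enqueue A → queue [I, D, B, A]
Visit I; enqueue K → queue [D, B, A, K]
Visit D → queue [B, A, K]
Visit B; enqueue E → queue [A, K, E]
Visit A; enqueue H, F → queue [K, E, H, F]
Visit K → queue [E, H, F]
Visit E → queue [H, F]
Visit H → queue [F]
Visit F → queue []

L -> C -> G -> J -> I -> D -> B -> A -> K -> E -> H -> F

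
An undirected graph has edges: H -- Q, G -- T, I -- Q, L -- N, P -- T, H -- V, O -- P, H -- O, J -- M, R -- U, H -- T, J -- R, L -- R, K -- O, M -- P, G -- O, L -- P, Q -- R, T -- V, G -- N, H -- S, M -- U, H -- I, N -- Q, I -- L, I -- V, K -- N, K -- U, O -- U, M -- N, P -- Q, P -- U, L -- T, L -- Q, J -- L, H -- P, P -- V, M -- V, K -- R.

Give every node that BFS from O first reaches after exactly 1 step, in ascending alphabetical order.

Level 0: O
Level 1: G, H, K, P, U
Level 2: I, L, M, N, Q, R, S, T, V
Level 3: J

G, H, K, P, U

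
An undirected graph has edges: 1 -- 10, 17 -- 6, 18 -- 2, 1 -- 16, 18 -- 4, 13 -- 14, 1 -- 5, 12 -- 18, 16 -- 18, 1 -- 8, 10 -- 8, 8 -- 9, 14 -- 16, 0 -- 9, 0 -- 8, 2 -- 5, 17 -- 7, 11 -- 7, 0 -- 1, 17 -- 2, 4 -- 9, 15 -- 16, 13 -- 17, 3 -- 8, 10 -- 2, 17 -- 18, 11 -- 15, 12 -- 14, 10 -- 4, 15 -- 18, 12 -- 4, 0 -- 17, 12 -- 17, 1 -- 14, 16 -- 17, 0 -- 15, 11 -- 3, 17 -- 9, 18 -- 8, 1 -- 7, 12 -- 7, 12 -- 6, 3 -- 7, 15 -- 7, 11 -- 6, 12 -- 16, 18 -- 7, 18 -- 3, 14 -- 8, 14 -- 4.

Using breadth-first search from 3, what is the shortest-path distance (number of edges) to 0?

Level 0: 3
Level 1: 7, 8, 11, 18
Level 2: 0, 1, 2, 4, 6, 9, 10, 12, 14, 15, 16, 17
Level 3: 5, 13
0 first appears at level 2.

2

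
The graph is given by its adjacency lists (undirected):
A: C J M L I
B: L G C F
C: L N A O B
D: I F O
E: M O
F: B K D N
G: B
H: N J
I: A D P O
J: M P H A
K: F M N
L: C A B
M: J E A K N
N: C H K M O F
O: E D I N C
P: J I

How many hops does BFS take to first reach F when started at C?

2

Level 0: C
Level 1: A, B, L, N, O
Level 2: D, E, F, G, H, I, J, K, M
Level 3: P
F first appears at level 2.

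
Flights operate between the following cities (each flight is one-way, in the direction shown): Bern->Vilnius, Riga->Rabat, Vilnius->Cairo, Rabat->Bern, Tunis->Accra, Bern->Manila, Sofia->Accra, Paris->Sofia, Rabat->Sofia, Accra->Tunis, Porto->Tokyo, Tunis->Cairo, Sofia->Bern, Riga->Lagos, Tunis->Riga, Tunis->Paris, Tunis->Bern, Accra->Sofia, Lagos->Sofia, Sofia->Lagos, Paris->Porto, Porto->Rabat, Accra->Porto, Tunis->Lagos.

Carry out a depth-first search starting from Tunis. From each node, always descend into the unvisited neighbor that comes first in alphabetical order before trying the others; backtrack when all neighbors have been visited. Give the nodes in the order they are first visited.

Visit Tunis
Tunis → Accra
Accra → Porto
Porto → Rabat
Rabat → Bern
Bern → Manila
Bern → Vilnius
Vilnius → Cairo
Rabat → Sofia
Sofia → Lagos
Porto → Tokyo
Tunis → Paris
Tunis → Riga

Tunis -> Accra -> Porto -> Rabat -> Bern -> Manila -> Vilnius -> Cairo -> Sofia -> Lagos -> Tokyo -> Paris -> Riga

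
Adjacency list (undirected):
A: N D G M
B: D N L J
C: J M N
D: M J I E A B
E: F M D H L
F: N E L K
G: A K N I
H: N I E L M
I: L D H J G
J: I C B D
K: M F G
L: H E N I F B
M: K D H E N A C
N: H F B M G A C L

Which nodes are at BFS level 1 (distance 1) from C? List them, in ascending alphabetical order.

J, M, N

Level 0: C
Level 1: J, M, N
Level 2: A, B, D, E, F, G, H, I, K, L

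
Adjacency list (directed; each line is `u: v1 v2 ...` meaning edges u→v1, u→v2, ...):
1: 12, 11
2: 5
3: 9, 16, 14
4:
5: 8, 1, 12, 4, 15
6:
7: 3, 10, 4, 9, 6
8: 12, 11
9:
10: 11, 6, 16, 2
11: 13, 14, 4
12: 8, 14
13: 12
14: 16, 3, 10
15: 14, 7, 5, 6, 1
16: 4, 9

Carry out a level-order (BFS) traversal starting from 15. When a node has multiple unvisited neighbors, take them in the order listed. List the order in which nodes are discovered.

Visit 15; enqueue 14, 7, 5, 6, 1 → queue [14, 7, 5, 6, 1]
Visit 14; enqueue 16, 3, 10 → queue [7, 5, 6, 1, 16, 3, 10]
Visit 7; enqueue 4, 9 → queue [5, 6, 1, 16, 3, 10, 4, 9]
Visit 5; enqueue 8, 12 → queue [6, 1, 16, 3, 10, 4, 9, 8, 12]
Visit 6 → queue [1, 16, 3, 10, 4, 9, 8, 12]
Visit 1; enqueue 11 → queue [16, 3, 10, 4, 9, 8, 12, 11]
Visit 16 → queue [3, 10, 4, 9, 8, 12, 11]
Visit 3 → queue [10, 4, 9, 8, 12, 11]
Visit 10; enqueue 2 → queue [4, 9, 8, 12, 11, 2]
Visit 4 → queue [9, 8, 12, 11, 2]
Visit 9 → queue [8, 12, 11, 2]
Visit 8 → queue [12, 11, 2]
Visit 12 → queue [11, 2]
Visit 11; enqueue 13 → queue [2, 13]
Visit 2 → queue [13]
Visit 13 → queue []

15, 14, 7, 5, 6, 1, 16, 3, 10, 4, 9, 8, 12, 11, 2, 13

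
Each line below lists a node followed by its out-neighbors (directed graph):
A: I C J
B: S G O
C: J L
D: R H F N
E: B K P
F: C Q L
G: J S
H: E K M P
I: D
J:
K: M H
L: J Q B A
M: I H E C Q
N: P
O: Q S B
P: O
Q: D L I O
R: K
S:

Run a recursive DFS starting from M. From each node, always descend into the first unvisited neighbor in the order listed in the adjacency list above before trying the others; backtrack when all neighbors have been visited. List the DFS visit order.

M -> I -> D -> R -> K -> H -> E -> B -> S -> G -> J -> O -> Q -> L -> A -> C -> P -> F -> N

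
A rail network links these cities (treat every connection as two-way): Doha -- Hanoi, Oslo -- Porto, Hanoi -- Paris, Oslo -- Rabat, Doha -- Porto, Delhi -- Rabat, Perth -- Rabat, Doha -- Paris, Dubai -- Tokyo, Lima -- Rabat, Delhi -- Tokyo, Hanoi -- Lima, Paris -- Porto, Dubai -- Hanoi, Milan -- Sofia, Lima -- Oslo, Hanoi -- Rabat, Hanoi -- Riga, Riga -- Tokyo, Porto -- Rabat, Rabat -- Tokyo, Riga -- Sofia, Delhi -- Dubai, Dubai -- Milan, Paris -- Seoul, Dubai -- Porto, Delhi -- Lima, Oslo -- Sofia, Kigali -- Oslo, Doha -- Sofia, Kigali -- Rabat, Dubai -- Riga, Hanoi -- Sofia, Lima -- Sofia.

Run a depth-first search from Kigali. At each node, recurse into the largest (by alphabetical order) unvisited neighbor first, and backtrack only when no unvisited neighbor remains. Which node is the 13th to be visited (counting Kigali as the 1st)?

Dubai

Visit Kigali
Kigali → Rabat
Rabat → Tokyo
Tokyo → Riga
Riga → Sofia
Sofia → Oslo
Oslo → Porto
Porto → Paris
Paris → Seoul
Paris → Hanoi
Hanoi → Lima
Lima → Delhi
Delhi → Dubai
Dubai → Milan
Hanoi → Doha
Rabat → Perth

Visit order: Kigali, Rabat, Tokyo, Riga, Sofia, Oslo, Porto, Paris, Seoul, Hanoi, Lima, Delhi, Dubai, Milan, Doha, Perth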